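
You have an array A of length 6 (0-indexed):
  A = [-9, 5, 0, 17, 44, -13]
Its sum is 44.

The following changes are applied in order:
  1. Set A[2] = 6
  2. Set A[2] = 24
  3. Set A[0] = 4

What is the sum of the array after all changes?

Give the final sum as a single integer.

Answer: 81

Derivation:
Initial sum: 44
Change 1: A[2] 0 -> 6, delta = 6, sum = 50
Change 2: A[2] 6 -> 24, delta = 18, sum = 68
Change 3: A[0] -9 -> 4, delta = 13, sum = 81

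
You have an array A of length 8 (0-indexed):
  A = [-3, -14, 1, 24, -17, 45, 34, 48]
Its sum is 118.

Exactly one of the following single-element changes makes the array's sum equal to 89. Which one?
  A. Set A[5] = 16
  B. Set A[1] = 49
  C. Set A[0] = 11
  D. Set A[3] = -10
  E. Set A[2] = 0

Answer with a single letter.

Answer: A

Derivation:
Option A: A[5] 45->16, delta=-29, new_sum=118+(-29)=89 <-- matches target
Option B: A[1] -14->49, delta=63, new_sum=118+(63)=181
Option C: A[0] -3->11, delta=14, new_sum=118+(14)=132
Option D: A[3] 24->-10, delta=-34, new_sum=118+(-34)=84
Option E: A[2] 1->0, delta=-1, new_sum=118+(-1)=117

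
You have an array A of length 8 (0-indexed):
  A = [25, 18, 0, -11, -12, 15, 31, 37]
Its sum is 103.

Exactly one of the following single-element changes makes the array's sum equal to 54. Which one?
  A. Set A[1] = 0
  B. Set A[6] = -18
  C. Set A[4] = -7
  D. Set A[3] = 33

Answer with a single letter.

Answer: B

Derivation:
Option A: A[1] 18->0, delta=-18, new_sum=103+(-18)=85
Option B: A[6] 31->-18, delta=-49, new_sum=103+(-49)=54 <-- matches target
Option C: A[4] -12->-7, delta=5, new_sum=103+(5)=108
Option D: A[3] -11->33, delta=44, new_sum=103+(44)=147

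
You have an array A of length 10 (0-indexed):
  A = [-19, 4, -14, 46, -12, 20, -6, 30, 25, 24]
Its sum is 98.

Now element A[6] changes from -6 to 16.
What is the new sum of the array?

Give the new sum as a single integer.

Answer: 120

Derivation:
Old value at index 6: -6
New value at index 6: 16
Delta = 16 - -6 = 22
New sum = old_sum + delta = 98 + (22) = 120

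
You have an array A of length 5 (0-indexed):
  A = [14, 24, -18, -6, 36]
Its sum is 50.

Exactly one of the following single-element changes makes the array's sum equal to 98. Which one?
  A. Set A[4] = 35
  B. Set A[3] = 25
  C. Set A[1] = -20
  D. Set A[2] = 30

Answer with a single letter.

Option A: A[4] 36->35, delta=-1, new_sum=50+(-1)=49
Option B: A[3] -6->25, delta=31, new_sum=50+(31)=81
Option C: A[1] 24->-20, delta=-44, new_sum=50+(-44)=6
Option D: A[2] -18->30, delta=48, new_sum=50+(48)=98 <-- matches target

Answer: D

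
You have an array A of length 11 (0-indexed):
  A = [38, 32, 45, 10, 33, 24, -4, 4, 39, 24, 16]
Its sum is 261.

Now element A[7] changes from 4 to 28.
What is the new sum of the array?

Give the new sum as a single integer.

Answer: 285

Derivation:
Old value at index 7: 4
New value at index 7: 28
Delta = 28 - 4 = 24
New sum = old_sum + delta = 261 + (24) = 285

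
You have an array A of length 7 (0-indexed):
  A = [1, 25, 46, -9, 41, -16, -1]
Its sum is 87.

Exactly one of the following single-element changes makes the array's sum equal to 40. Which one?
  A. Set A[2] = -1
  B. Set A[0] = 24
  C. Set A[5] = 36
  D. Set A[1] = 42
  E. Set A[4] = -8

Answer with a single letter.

Answer: A

Derivation:
Option A: A[2] 46->-1, delta=-47, new_sum=87+(-47)=40 <-- matches target
Option B: A[0] 1->24, delta=23, new_sum=87+(23)=110
Option C: A[5] -16->36, delta=52, new_sum=87+(52)=139
Option D: A[1] 25->42, delta=17, new_sum=87+(17)=104
Option E: A[4] 41->-8, delta=-49, new_sum=87+(-49)=38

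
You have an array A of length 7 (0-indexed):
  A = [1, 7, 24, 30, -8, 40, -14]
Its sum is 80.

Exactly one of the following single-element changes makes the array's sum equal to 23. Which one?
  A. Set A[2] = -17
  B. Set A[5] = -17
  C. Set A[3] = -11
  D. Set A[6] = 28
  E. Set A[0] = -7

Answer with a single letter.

Option A: A[2] 24->-17, delta=-41, new_sum=80+(-41)=39
Option B: A[5] 40->-17, delta=-57, new_sum=80+(-57)=23 <-- matches target
Option C: A[3] 30->-11, delta=-41, new_sum=80+(-41)=39
Option D: A[6] -14->28, delta=42, new_sum=80+(42)=122
Option E: A[0] 1->-7, delta=-8, new_sum=80+(-8)=72

Answer: B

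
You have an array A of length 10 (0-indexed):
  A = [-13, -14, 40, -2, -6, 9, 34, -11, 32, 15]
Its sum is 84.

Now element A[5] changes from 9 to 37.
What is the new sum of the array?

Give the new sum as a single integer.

Old value at index 5: 9
New value at index 5: 37
Delta = 37 - 9 = 28
New sum = old_sum + delta = 84 + (28) = 112

Answer: 112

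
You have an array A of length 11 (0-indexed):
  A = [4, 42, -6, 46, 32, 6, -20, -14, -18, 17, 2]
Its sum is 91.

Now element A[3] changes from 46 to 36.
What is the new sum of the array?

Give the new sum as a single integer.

Answer: 81

Derivation:
Old value at index 3: 46
New value at index 3: 36
Delta = 36 - 46 = -10
New sum = old_sum + delta = 91 + (-10) = 81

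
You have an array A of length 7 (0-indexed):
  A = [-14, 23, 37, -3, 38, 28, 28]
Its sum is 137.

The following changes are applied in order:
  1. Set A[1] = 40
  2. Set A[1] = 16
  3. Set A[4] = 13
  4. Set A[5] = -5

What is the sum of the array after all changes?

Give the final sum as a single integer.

Answer: 72

Derivation:
Initial sum: 137
Change 1: A[1] 23 -> 40, delta = 17, sum = 154
Change 2: A[1] 40 -> 16, delta = -24, sum = 130
Change 3: A[4] 38 -> 13, delta = -25, sum = 105
Change 4: A[5] 28 -> -5, delta = -33, sum = 72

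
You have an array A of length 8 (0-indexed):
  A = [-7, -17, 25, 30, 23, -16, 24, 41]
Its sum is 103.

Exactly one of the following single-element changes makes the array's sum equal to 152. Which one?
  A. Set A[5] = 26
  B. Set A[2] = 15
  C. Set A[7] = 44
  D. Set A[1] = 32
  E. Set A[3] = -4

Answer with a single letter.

Answer: D

Derivation:
Option A: A[5] -16->26, delta=42, new_sum=103+(42)=145
Option B: A[2] 25->15, delta=-10, new_sum=103+(-10)=93
Option C: A[7] 41->44, delta=3, new_sum=103+(3)=106
Option D: A[1] -17->32, delta=49, new_sum=103+(49)=152 <-- matches target
Option E: A[3] 30->-4, delta=-34, new_sum=103+(-34)=69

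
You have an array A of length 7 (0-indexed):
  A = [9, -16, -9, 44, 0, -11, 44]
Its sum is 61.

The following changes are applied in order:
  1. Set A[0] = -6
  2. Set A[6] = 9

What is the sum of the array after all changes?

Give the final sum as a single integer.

Initial sum: 61
Change 1: A[0] 9 -> -6, delta = -15, sum = 46
Change 2: A[6] 44 -> 9, delta = -35, sum = 11

Answer: 11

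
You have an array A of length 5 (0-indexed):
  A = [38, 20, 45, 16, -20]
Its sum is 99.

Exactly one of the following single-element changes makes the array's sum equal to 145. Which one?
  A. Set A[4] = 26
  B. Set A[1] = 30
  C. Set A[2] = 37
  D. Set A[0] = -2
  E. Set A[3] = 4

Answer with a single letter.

Option A: A[4] -20->26, delta=46, new_sum=99+(46)=145 <-- matches target
Option B: A[1] 20->30, delta=10, new_sum=99+(10)=109
Option C: A[2] 45->37, delta=-8, new_sum=99+(-8)=91
Option D: A[0] 38->-2, delta=-40, new_sum=99+(-40)=59
Option E: A[3] 16->4, delta=-12, new_sum=99+(-12)=87

Answer: A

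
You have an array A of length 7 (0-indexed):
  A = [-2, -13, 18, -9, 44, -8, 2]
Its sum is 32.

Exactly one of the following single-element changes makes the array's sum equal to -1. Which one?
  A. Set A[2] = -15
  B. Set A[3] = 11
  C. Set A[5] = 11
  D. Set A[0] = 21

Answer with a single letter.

Answer: A

Derivation:
Option A: A[2] 18->-15, delta=-33, new_sum=32+(-33)=-1 <-- matches target
Option B: A[3] -9->11, delta=20, new_sum=32+(20)=52
Option C: A[5] -8->11, delta=19, new_sum=32+(19)=51
Option D: A[0] -2->21, delta=23, new_sum=32+(23)=55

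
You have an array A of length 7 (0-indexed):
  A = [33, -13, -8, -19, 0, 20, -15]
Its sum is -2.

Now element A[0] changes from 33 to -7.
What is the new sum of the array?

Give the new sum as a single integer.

Old value at index 0: 33
New value at index 0: -7
Delta = -7 - 33 = -40
New sum = old_sum + delta = -2 + (-40) = -42

Answer: -42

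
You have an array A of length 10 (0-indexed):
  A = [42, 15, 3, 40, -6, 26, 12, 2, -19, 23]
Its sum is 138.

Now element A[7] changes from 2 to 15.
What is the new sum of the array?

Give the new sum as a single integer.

Old value at index 7: 2
New value at index 7: 15
Delta = 15 - 2 = 13
New sum = old_sum + delta = 138 + (13) = 151

Answer: 151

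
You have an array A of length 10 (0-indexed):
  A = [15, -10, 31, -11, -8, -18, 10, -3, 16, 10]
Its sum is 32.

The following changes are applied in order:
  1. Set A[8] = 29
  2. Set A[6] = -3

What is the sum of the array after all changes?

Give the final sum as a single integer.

Initial sum: 32
Change 1: A[8] 16 -> 29, delta = 13, sum = 45
Change 2: A[6] 10 -> -3, delta = -13, sum = 32

Answer: 32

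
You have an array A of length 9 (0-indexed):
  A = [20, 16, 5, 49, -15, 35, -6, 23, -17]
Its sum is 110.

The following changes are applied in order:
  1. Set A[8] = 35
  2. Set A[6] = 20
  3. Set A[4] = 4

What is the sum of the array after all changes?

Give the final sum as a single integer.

Initial sum: 110
Change 1: A[8] -17 -> 35, delta = 52, sum = 162
Change 2: A[6] -6 -> 20, delta = 26, sum = 188
Change 3: A[4] -15 -> 4, delta = 19, sum = 207

Answer: 207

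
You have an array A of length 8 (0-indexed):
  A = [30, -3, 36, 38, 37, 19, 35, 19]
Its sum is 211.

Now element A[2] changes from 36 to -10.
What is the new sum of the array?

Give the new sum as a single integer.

Answer: 165

Derivation:
Old value at index 2: 36
New value at index 2: -10
Delta = -10 - 36 = -46
New sum = old_sum + delta = 211 + (-46) = 165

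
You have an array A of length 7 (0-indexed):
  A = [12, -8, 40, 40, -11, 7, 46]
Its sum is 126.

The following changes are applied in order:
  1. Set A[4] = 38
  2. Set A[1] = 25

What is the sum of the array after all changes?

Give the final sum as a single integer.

Answer: 208

Derivation:
Initial sum: 126
Change 1: A[4] -11 -> 38, delta = 49, sum = 175
Change 2: A[1] -8 -> 25, delta = 33, sum = 208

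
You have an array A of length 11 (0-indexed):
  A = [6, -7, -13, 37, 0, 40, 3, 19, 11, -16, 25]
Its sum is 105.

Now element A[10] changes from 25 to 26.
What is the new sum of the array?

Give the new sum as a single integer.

Answer: 106

Derivation:
Old value at index 10: 25
New value at index 10: 26
Delta = 26 - 25 = 1
New sum = old_sum + delta = 105 + (1) = 106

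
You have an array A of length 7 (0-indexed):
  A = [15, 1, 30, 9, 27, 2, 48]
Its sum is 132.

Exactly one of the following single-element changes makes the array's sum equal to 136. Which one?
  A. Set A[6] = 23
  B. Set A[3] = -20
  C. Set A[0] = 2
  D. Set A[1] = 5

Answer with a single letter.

Option A: A[6] 48->23, delta=-25, new_sum=132+(-25)=107
Option B: A[3] 9->-20, delta=-29, new_sum=132+(-29)=103
Option C: A[0] 15->2, delta=-13, new_sum=132+(-13)=119
Option D: A[1] 1->5, delta=4, new_sum=132+(4)=136 <-- matches target

Answer: D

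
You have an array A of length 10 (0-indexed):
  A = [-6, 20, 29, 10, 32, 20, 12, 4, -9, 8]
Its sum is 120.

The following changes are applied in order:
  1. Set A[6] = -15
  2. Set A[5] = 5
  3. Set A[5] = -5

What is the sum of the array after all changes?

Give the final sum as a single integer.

Answer: 68

Derivation:
Initial sum: 120
Change 1: A[6] 12 -> -15, delta = -27, sum = 93
Change 2: A[5] 20 -> 5, delta = -15, sum = 78
Change 3: A[5] 5 -> -5, delta = -10, sum = 68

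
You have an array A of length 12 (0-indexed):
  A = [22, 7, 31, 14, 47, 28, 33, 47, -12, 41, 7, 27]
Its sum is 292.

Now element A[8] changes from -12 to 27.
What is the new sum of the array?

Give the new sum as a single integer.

Answer: 331

Derivation:
Old value at index 8: -12
New value at index 8: 27
Delta = 27 - -12 = 39
New sum = old_sum + delta = 292 + (39) = 331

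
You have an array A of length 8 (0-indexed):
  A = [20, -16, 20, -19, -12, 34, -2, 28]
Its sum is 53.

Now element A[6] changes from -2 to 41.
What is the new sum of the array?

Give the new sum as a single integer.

Old value at index 6: -2
New value at index 6: 41
Delta = 41 - -2 = 43
New sum = old_sum + delta = 53 + (43) = 96

Answer: 96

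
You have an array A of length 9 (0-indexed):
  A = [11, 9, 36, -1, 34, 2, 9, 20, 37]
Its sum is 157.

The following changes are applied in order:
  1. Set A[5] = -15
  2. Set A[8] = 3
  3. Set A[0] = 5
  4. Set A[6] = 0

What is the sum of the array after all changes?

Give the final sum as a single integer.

Answer: 91

Derivation:
Initial sum: 157
Change 1: A[5] 2 -> -15, delta = -17, sum = 140
Change 2: A[8] 37 -> 3, delta = -34, sum = 106
Change 3: A[0] 11 -> 5, delta = -6, sum = 100
Change 4: A[6] 9 -> 0, delta = -9, sum = 91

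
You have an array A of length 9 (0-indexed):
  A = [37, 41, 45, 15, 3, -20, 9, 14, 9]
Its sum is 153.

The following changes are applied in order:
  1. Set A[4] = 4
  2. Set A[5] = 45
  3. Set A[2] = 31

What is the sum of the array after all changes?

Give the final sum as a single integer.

Initial sum: 153
Change 1: A[4] 3 -> 4, delta = 1, sum = 154
Change 2: A[5] -20 -> 45, delta = 65, sum = 219
Change 3: A[2] 45 -> 31, delta = -14, sum = 205

Answer: 205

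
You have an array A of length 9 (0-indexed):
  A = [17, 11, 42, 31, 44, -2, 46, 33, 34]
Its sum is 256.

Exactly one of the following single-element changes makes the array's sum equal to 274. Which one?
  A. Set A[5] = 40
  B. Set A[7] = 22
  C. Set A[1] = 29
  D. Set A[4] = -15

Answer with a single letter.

Option A: A[5] -2->40, delta=42, new_sum=256+(42)=298
Option B: A[7] 33->22, delta=-11, new_sum=256+(-11)=245
Option C: A[1] 11->29, delta=18, new_sum=256+(18)=274 <-- matches target
Option D: A[4] 44->-15, delta=-59, new_sum=256+(-59)=197

Answer: C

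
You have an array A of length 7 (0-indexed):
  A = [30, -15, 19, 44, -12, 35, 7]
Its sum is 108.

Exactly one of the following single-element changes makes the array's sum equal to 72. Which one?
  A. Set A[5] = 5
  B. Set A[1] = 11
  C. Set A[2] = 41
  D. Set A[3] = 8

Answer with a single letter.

Option A: A[5] 35->5, delta=-30, new_sum=108+(-30)=78
Option B: A[1] -15->11, delta=26, new_sum=108+(26)=134
Option C: A[2] 19->41, delta=22, new_sum=108+(22)=130
Option D: A[3] 44->8, delta=-36, new_sum=108+(-36)=72 <-- matches target

Answer: D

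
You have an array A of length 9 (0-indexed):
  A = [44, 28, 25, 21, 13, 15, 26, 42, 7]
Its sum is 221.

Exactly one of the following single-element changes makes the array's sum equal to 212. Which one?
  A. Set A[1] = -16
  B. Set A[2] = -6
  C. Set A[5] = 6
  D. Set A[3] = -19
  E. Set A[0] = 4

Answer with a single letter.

Answer: C

Derivation:
Option A: A[1] 28->-16, delta=-44, new_sum=221+(-44)=177
Option B: A[2] 25->-6, delta=-31, new_sum=221+(-31)=190
Option C: A[5] 15->6, delta=-9, new_sum=221+(-9)=212 <-- matches target
Option D: A[3] 21->-19, delta=-40, new_sum=221+(-40)=181
Option E: A[0] 44->4, delta=-40, new_sum=221+(-40)=181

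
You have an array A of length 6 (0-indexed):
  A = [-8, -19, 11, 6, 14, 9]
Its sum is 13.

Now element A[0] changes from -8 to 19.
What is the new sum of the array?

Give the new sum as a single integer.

Old value at index 0: -8
New value at index 0: 19
Delta = 19 - -8 = 27
New sum = old_sum + delta = 13 + (27) = 40

Answer: 40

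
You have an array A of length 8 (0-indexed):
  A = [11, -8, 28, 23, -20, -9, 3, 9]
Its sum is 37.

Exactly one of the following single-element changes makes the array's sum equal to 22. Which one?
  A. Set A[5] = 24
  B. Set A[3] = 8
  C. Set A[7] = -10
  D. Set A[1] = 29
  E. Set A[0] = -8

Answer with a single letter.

Answer: B

Derivation:
Option A: A[5] -9->24, delta=33, new_sum=37+(33)=70
Option B: A[3] 23->8, delta=-15, new_sum=37+(-15)=22 <-- matches target
Option C: A[7] 9->-10, delta=-19, new_sum=37+(-19)=18
Option D: A[1] -8->29, delta=37, new_sum=37+(37)=74
Option E: A[0] 11->-8, delta=-19, new_sum=37+(-19)=18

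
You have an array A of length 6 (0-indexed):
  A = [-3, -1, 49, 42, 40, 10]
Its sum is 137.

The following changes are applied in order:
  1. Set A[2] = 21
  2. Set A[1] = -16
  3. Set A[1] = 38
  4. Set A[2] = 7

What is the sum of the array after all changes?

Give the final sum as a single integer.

Initial sum: 137
Change 1: A[2] 49 -> 21, delta = -28, sum = 109
Change 2: A[1] -1 -> -16, delta = -15, sum = 94
Change 3: A[1] -16 -> 38, delta = 54, sum = 148
Change 4: A[2] 21 -> 7, delta = -14, sum = 134

Answer: 134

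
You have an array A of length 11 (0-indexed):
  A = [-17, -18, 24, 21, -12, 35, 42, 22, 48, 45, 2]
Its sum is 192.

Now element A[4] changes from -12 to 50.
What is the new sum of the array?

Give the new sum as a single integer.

Old value at index 4: -12
New value at index 4: 50
Delta = 50 - -12 = 62
New sum = old_sum + delta = 192 + (62) = 254

Answer: 254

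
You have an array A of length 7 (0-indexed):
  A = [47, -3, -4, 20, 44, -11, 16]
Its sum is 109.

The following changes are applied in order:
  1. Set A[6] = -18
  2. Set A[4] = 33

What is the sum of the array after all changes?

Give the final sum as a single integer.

Initial sum: 109
Change 1: A[6] 16 -> -18, delta = -34, sum = 75
Change 2: A[4] 44 -> 33, delta = -11, sum = 64

Answer: 64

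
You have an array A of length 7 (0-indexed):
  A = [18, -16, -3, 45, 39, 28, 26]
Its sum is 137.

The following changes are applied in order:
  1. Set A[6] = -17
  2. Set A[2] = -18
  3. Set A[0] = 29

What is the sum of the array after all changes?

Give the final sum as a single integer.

Answer: 90

Derivation:
Initial sum: 137
Change 1: A[6] 26 -> -17, delta = -43, sum = 94
Change 2: A[2] -3 -> -18, delta = -15, sum = 79
Change 3: A[0] 18 -> 29, delta = 11, sum = 90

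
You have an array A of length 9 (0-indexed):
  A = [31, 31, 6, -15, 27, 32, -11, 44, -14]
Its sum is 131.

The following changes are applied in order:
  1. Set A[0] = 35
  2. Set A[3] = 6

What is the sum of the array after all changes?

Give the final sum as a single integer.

Initial sum: 131
Change 1: A[0] 31 -> 35, delta = 4, sum = 135
Change 2: A[3] -15 -> 6, delta = 21, sum = 156

Answer: 156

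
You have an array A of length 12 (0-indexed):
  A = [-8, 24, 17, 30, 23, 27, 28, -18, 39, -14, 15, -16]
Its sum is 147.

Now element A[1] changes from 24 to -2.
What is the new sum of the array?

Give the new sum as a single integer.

Old value at index 1: 24
New value at index 1: -2
Delta = -2 - 24 = -26
New sum = old_sum + delta = 147 + (-26) = 121

Answer: 121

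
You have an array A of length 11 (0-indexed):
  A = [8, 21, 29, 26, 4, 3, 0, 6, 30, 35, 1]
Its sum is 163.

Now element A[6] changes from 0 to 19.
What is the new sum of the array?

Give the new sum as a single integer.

Old value at index 6: 0
New value at index 6: 19
Delta = 19 - 0 = 19
New sum = old_sum + delta = 163 + (19) = 182

Answer: 182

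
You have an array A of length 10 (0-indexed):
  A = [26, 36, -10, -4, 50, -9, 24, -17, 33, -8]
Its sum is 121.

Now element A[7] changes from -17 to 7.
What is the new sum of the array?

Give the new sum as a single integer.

Answer: 145

Derivation:
Old value at index 7: -17
New value at index 7: 7
Delta = 7 - -17 = 24
New sum = old_sum + delta = 121 + (24) = 145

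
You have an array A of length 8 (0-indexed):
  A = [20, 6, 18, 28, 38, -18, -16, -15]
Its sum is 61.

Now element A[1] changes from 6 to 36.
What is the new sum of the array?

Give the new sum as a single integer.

Answer: 91

Derivation:
Old value at index 1: 6
New value at index 1: 36
Delta = 36 - 6 = 30
New sum = old_sum + delta = 61 + (30) = 91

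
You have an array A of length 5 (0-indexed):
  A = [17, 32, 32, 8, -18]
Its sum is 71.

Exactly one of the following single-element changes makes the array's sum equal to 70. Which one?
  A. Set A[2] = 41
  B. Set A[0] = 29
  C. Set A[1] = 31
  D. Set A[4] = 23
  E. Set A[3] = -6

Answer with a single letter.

Option A: A[2] 32->41, delta=9, new_sum=71+(9)=80
Option B: A[0] 17->29, delta=12, new_sum=71+(12)=83
Option C: A[1] 32->31, delta=-1, new_sum=71+(-1)=70 <-- matches target
Option D: A[4] -18->23, delta=41, new_sum=71+(41)=112
Option E: A[3] 8->-6, delta=-14, new_sum=71+(-14)=57

Answer: C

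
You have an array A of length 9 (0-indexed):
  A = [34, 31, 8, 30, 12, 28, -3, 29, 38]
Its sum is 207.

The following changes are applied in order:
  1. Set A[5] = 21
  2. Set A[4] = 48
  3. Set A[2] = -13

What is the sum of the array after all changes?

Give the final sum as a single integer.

Answer: 215

Derivation:
Initial sum: 207
Change 1: A[5] 28 -> 21, delta = -7, sum = 200
Change 2: A[4] 12 -> 48, delta = 36, sum = 236
Change 3: A[2] 8 -> -13, delta = -21, sum = 215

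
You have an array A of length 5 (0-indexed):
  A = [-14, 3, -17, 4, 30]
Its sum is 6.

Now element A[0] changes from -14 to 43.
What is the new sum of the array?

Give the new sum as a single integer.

Old value at index 0: -14
New value at index 0: 43
Delta = 43 - -14 = 57
New sum = old_sum + delta = 6 + (57) = 63

Answer: 63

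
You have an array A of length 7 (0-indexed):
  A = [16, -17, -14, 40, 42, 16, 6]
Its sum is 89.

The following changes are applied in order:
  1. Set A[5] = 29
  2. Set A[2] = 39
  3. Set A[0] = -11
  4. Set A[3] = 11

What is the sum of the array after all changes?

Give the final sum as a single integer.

Initial sum: 89
Change 1: A[5] 16 -> 29, delta = 13, sum = 102
Change 2: A[2] -14 -> 39, delta = 53, sum = 155
Change 3: A[0] 16 -> -11, delta = -27, sum = 128
Change 4: A[3] 40 -> 11, delta = -29, sum = 99

Answer: 99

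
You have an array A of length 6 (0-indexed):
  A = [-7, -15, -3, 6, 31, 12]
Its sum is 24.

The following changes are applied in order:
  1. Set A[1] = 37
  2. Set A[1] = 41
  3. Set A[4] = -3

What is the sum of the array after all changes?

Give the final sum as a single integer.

Initial sum: 24
Change 1: A[1] -15 -> 37, delta = 52, sum = 76
Change 2: A[1] 37 -> 41, delta = 4, sum = 80
Change 3: A[4] 31 -> -3, delta = -34, sum = 46

Answer: 46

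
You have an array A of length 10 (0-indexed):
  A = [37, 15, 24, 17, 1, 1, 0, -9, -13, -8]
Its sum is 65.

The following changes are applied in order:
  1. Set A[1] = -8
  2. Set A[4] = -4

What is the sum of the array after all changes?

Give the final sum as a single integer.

Initial sum: 65
Change 1: A[1] 15 -> -8, delta = -23, sum = 42
Change 2: A[4] 1 -> -4, delta = -5, sum = 37

Answer: 37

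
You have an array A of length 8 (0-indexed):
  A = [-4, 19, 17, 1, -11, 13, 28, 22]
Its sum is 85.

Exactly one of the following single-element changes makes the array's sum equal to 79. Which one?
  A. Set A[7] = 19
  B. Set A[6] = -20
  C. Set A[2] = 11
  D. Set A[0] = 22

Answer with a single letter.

Answer: C

Derivation:
Option A: A[7] 22->19, delta=-3, new_sum=85+(-3)=82
Option B: A[6] 28->-20, delta=-48, new_sum=85+(-48)=37
Option C: A[2] 17->11, delta=-6, new_sum=85+(-6)=79 <-- matches target
Option D: A[0] -4->22, delta=26, new_sum=85+(26)=111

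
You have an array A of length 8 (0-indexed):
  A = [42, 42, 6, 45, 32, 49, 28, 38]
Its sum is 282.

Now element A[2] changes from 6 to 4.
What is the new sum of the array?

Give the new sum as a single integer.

Old value at index 2: 6
New value at index 2: 4
Delta = 4 - 6 = -2
New sum = old_sum + delta = 282 + (-2) = 280

Answer: 280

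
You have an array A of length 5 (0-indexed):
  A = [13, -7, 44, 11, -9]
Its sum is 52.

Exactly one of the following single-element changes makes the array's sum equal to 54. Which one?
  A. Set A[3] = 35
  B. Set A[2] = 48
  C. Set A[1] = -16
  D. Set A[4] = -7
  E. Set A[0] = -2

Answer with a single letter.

Option A: A[3] 11->35, delta=24, new_sum=52+(24)=76
Option B: A[2] 44->48, delta=4, new_sum=52+(4)=56
Option C: A[1] -7->-16, delta=-9, new_sum=52+(-9)=43
Option D: A[4] -9->-7, delta=2, new_sum=52+(2)=54 <-- matches target
Option E: A[0] 13->-2, delta=-15, new_sum=52+(-15)=37

Answer: D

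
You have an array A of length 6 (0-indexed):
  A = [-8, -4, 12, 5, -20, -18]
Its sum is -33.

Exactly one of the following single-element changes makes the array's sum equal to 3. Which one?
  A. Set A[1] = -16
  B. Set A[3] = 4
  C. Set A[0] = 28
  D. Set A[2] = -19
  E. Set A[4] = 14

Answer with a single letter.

Answer: C

Derivation:
Option A: A[1] -4->-16, delta=-12, new_sum=-33+(-12)=-45
Option B: A[3] 5->4, delta=-1, new_sum=-33+(-1)=-34
Option C: A[0] -8->28, delta=36, new_sum=-33+(36)=3 <-- matches target
Option D: A[2] 12->-19, delta=-31, new_sum=-33+(-31)=-64
Option E: A[4] -20->14, delta=34, new_sum=-33+(34)=1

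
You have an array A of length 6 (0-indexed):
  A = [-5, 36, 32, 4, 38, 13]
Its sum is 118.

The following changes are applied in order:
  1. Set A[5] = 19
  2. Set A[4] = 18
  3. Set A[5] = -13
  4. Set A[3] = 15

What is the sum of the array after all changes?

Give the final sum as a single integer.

Initial sum: 118
Change 1: A[5] 13 -> 19, delta = 6, sum = 124
Change 2: A[4] 38 -> 18, delta = -20, sum = 104
Change 3: A[5] 19 -> -13, delta = -32, sum = 72
Change 4: A[3] 4 -> 15, delta = 11, sum = 83

Answer: 83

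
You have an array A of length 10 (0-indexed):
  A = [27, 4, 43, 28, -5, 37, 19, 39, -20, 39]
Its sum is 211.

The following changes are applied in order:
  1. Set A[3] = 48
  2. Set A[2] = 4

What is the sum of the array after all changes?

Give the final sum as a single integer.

Initial sum: 211
Change 1: A[3] 28 -> 48, delta = 20, sum = 231
Change 2: A[2] 43 -> 4, delta = -39, sum = 192

Answer: 192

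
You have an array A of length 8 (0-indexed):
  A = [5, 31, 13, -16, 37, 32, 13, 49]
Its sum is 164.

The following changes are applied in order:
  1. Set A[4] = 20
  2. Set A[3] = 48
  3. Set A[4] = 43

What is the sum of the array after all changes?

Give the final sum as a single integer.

Answer: 234

Derivation:
Initial sum: 164
Change 1: A[4] 37 -> 20, delta = -17, sum = 147
Change 2: A[3] -16 -> 48, delta = 64, sum = 211
Change 3: A[4] 20 -> 43, delta = 23, sum = 234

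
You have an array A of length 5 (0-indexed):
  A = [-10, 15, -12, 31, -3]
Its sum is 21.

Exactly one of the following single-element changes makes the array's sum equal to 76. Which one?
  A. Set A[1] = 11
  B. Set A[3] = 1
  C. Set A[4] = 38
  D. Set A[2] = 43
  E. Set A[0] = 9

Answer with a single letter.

Answer: D

Derivation:
Option A: A[1] 15->11, delta=-4, new_sum=21+(-4)=17
Option B: A[3] 31->1, delta=-30, new_sum=21+(-30)=-9
Option C: A[4] -3->38, delta=41, new_sum=21+(41)=62
Option D: A[2] -12->43, delta=55, new_sum=21+(55)=76 <-- matches target
Option E: A[0] -10->9, delta=19, new_sum=21+(19)=40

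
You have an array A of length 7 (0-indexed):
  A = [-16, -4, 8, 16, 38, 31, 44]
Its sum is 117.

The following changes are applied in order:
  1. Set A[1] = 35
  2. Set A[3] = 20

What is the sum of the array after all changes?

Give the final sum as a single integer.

Answer: 160

Derivation:
Initial sum: 117
Change 1: A[1] -4 -> 35, delta = 39, sum = 156
Change 2: A[3] 16 -> 20, delta = 4, sum = 160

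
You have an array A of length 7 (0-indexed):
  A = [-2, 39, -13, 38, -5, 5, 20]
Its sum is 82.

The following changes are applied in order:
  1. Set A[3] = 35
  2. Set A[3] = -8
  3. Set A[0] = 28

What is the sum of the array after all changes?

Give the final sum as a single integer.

Answer: 66

Derivation:
Initial sum: 82
Change 1: A[3] 38 -> 35, delta = -3, sum = 79
Change 2: A[3] 35 -> -8, delta = -43, sum = 36
Change 3: A[0] -2 -> 28, delta = 30, sum = 66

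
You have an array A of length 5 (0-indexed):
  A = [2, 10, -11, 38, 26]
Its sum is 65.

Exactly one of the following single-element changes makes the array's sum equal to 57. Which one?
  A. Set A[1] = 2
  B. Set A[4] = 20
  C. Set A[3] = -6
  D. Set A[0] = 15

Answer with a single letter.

Answer: A

Derivation:
Option A: A[1] 10->2, delta=-8, new_sum=65+(-8)=57 <-- matches target
Option B: A[4] 26->20, delta=-6, new_sum=65+(-6)=59
Option C: A[3] 38->-6, delta=-44, new_sum=65+(-44)=21
Option D: A[0] 2->15, delta=13, new_sum=65+(13)=78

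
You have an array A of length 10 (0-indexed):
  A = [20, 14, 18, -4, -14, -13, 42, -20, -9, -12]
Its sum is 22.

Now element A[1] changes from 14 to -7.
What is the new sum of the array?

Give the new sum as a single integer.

Answer: 1

Derivation:
Old value at index 1: 14
New value at index 1: -7
Delta = -7 - 14 = -21
New sum = old_sum + delta = 22 + (-21) = 1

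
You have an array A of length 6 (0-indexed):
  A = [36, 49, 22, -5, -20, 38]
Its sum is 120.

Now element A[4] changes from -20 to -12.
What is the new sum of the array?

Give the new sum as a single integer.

Answer: 128

Derivation:
Old value at index 4: -20
New value at index 4: -12
Delta = -12 - -20 = 8
New sum = old_sum + delta = 120 + (8) = 128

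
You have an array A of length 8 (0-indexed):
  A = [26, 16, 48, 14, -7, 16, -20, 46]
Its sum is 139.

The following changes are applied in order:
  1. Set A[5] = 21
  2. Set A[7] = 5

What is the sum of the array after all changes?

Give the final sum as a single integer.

Answer: 103

Derivation:
Initial sum: 139
Change 1: A[5] 16 -> 21, delta = 5, sum = 144
Change 2: A[7] 46 -> 5, delta = -41, sum = 103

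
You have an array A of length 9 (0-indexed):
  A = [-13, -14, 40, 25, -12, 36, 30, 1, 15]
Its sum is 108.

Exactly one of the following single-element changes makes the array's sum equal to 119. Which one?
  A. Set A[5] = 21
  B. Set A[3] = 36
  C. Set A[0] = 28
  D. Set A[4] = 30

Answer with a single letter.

Option A: A[5] 36->21, delta=-15, new_sum=108+(-15)=93
Option B: A[3] 25->36, delta=11, new_sum=108+(11)=119 <-- matches target
Option C: A[0] -13->28, delta=41, new_sum=108+(41)=149
Option D: A[4] -12->30, delta=42, new_sum=108+(42)=150

Answer: B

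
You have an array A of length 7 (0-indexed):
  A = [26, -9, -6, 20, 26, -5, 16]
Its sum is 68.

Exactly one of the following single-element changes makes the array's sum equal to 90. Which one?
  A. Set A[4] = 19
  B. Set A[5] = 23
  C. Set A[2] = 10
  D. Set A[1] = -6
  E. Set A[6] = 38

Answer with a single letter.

Option A: A[4] 26->19, delta=-7, new_sum=68+(-7)=61
Option B: A[5] -5->23, delta=28, new_sum=68+(28)=96
Option C: A[2] -6->10, delta=16, new_sum=68+(16)=84
Option D: A[1] -9->-6, delta=3, new_sum=68+(3)=71
Option E: A[6] 16->38, delta=22, new_sum=68+(22)=90 <-- matches target

Answer: E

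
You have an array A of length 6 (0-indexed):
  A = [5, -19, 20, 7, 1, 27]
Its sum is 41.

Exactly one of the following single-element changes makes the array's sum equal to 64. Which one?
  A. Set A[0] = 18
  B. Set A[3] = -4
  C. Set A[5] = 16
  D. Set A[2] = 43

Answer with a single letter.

Answer: D

Derivation:
Option A: A[0] 5->18, delta=13, new_sum=41+(13)=54
Option B: A[3] 7->-4, delta=-11, new_sum=41+(-11)=30
Option C: A[5] 27->16, delta=-11, new_sum=41+(-11)=30
Option D: A[2] 20->43, delta=23, new_sum=41+(23)=64 <-- matches target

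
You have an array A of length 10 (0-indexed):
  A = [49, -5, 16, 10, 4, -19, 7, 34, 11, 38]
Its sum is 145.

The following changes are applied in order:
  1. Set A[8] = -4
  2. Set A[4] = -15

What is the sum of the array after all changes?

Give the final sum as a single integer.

Initial sum: 145
Change 1: A[8] 11 -> -4, delta = -15, sum = 130
Change 2: A[4] 4 -> -15, delta = -19, sum = 111

Answer: 111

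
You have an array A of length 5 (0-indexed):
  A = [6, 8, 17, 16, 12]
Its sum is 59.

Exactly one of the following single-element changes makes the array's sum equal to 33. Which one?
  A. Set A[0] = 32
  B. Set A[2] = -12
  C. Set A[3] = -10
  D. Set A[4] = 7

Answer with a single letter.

Answer: C

Derivation:
Option A: A[0] 6->32, delta=26, new_sum=59+(26)=85
Option B: A[2] 17->-12, delta=-29, new_sum=59+(-29)=30
Option C: A[3] 16->-10, delta=-26, new_sum=59+(-26)=33 <-- matches target
Option D: A[4] 12->7, delta=-5, new_sum=59+(-5)=54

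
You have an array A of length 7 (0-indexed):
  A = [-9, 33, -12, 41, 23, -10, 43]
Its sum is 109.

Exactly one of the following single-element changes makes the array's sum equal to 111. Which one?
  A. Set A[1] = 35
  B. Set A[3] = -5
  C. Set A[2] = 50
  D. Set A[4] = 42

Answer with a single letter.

Answer: A

Derivation:
Option A: A[1] 33->35, delta=2, new_sum=109+(2)=111 <-- matches target
Option B: A[3] 41->-5, delta=-46, new_sum=109+(-46)=63
Option C: A[2] -12->50, delta=62, new_sum=109+(62)=171
Option D: A[4] 23->42, delta=19, new_sum=109+(19)=128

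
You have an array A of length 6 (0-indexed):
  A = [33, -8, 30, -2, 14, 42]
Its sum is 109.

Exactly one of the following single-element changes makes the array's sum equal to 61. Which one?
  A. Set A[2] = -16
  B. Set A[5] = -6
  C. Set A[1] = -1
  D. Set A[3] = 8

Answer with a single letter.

Answer: B

Derivation:
Option A: A[2] 30->-16, delta=-46, new_sum=109+(-46)=63
Option B: A[5] 42->-6, delta=-48, new_sum=109+(-48)=61 <-- matches target
Option C: A[1] -8->-1, delta=7, new_sum=109+(7)=116
Option D: A[3] -2->8, delta=10, new_sum=109+(10)=119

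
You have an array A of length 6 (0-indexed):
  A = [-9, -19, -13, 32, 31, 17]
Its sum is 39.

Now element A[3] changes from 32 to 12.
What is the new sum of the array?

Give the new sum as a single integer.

Answer: 19

Derivation:
Old value at index 3: 32
New value at index 3: 12
Delta = 12 - 32 = -20
New sum = old_sum + delta = 39 + (-20) = 19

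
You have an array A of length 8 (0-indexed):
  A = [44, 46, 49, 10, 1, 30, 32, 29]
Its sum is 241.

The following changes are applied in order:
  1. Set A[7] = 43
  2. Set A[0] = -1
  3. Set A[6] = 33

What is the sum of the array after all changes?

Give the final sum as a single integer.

Initial sum: 241
Change 1: A[7] 29 -> 43, delta = 14, sum = 255
Change 2: A[0] 44 -> -1, delta = -45, sum = 210
Change 3: A[6] 32 -> 33, delta = 1, sum = 211

Answer: 211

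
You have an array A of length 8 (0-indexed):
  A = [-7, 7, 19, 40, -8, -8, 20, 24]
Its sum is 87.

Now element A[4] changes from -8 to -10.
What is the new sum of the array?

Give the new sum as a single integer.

Old value at index 4: -8
New value at index 4: -10
Delta = -10 - -8 = -2
New sum = old_sum + delta = 87 + (-2) = 85

Answer: 85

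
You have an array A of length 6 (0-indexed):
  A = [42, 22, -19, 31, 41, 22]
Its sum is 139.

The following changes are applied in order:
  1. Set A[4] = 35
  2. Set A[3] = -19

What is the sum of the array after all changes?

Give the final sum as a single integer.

Answer: 83

Derivation:
Initial sum: 139
Change 1: A[4] 41 -> 35, delta = -6, sum = 133
Change 2: A[3] 31 -> -19, delta = -50, sum = 83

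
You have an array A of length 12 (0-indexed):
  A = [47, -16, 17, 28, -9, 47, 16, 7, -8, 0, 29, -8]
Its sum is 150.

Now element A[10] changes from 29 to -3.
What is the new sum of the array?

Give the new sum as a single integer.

Old value at index 10: 29
New value at index 10: -3
Delta = -3 - 29 = -32
New sum = old_sum + delta = 150 + (-32) = 118

Answer: 118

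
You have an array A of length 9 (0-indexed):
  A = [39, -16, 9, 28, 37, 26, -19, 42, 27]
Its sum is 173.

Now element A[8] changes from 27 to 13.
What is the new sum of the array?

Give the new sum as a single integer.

Old value at index 8: 27
New value at index 8: 13
Delta = 13 - 27 = -14
New sum = old_sum + delta = 173 + (-14) = 159

Answer: 159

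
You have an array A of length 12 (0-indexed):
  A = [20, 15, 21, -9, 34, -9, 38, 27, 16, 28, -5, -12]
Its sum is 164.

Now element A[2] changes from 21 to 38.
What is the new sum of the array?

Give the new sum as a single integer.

Answer: 181

Derivation:
Old value at index 2: 21
New value at index 2: 38
Delta = 38 - 21 = 17
New sum = old_sum + delta = 164 + (17) = 181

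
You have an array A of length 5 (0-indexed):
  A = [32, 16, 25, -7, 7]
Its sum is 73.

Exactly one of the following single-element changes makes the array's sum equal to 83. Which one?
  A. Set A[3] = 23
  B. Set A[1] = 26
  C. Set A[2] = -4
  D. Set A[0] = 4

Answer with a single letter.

Option A: A[3] -7->23, delta=30, new_sum=73+(30)=103
Option B: A[1] 16->26, delta=10, new_sum=73+(10)=83 <-- matches target
Option C: A[2] 25->-4, delta=-29, new_sum=73+(-29)=44
Option D: A[0] 32->4, delta=-28, new_sum=73+(-28)=45

Answer: B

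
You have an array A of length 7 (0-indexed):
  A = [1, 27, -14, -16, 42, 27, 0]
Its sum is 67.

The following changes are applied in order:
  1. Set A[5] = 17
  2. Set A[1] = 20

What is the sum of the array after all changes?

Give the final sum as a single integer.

Initial sum: 67
Change 1: A[5] 27 -> 17, delta = -10, sum = 57
Change 2: A[1] 27 -> 20, delta = -7, sum = 50

Answer: 50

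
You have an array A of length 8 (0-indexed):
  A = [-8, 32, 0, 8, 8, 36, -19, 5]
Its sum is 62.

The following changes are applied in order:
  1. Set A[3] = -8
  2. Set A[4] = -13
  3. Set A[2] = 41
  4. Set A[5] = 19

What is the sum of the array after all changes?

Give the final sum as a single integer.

Answer: 49

Derivation:
Initial sum: 62
Change 1: A[3] 8 -> -8, delta = -16, sum = 46
Change 2: A[4] 8 -> -13, delta = -21, sum = 25
Change 3: A[2] 0 -> 41, delta = 41, sum = 66
Change 4: A[5] 36 -> 19, delta = -17, sum = 49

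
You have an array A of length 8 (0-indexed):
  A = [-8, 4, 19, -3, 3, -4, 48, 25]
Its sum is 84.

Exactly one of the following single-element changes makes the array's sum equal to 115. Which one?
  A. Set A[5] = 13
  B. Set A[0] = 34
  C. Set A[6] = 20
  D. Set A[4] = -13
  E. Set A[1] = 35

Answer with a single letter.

Option A: A[5] -4->13, delta=17, new_sum=84+(17)=101
Option B: A[0] -8->34, delta=42, new_sum=84+(42)=126
Option C: A[6] 48->20, delta=-28, new_sum=84+(-28)=56
Option D: A[4] 3->-13, delta=-16, new_sum=84+(-16)=68
Option E: A[1] 4->35, delta=31, new_sum=84+(31)=115 <-- matches target

Answer: E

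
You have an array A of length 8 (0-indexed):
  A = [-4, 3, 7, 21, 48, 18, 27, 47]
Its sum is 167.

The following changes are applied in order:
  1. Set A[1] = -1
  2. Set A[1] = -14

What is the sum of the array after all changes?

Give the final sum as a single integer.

Answer: 150

Derivation:
Initial sum: 167
Change 1: A[1] 3 -> -1, delta = -4, sum = 163
Change 2: A[1] -1 -> -14, delta = -13, sum = 150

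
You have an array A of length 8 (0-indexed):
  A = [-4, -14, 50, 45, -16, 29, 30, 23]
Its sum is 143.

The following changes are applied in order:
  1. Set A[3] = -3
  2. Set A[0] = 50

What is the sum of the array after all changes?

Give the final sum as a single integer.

Answer: 149

Derivation:
Initial sum: 143
Change 1: A[3] 45 -> -3, delta = -48, sum = 95
Change 2: A[0] -4 -> 50, delta = 54, sum = 149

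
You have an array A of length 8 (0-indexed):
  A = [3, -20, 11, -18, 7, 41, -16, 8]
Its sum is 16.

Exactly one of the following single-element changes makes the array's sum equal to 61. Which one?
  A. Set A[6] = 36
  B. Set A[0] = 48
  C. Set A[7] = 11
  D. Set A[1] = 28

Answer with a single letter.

Answer: B

Derivation:
Option A: A[6] -16->36, delta=52, new_sum=16+(52)=68
Option B: A[0] 3->48, delta=45, new_sum=16+(45)=61 <-- matches target
Option C: A[7] 8->11, delta=3, new_sum=16+(3)=19
Option D: A[1] -20->28, delta=48, new_sum=16+(48)=64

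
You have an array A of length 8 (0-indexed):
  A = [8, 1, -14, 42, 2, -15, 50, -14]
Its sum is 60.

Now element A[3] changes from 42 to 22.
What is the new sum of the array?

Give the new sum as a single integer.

Old value at index 3: 42
New value at index 3: 22
Delta = 22 - 42 = -20
New sum = old_sum + delta = 60 + (-20) = 40

Answer: 40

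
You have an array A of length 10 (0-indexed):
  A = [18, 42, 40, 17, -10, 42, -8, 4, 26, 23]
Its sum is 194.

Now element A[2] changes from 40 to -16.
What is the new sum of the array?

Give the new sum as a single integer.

Answer: 138

Derivation:
Old value at index 2: 40
New value at index 2: -16
Delta = -16 - 40 = -56
New sum = old_sum + delta = 194 + (-56) = 138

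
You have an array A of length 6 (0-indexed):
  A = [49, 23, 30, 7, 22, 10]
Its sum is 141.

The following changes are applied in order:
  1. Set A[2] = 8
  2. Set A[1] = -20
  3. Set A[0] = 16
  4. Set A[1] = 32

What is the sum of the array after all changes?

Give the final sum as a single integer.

Answer: 95

Derivation:
Initial sum: 141
Change 1: A[2] 30 -> 8, delta = -22, sum = 119
Change 2: A[1] 23 -> -20, delta = -43, sum = 76
Change 3: A[0] 49 -> 16, delta = -33, sum = 43
Change 4: A[1] -20 -> 32, delta = 52, sum = 95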